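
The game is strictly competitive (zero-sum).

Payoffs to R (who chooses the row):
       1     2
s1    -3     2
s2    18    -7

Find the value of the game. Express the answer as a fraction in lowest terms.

1/2

Row minima are -3 and -7, so R's maximin is -3; column maxima are 18 and 2, so C's minimax is 2. These differ, so the equilibrium is in mixed strategies.
Let R play s1 with probability p. C is indifferent when −3p + 18(1−p) = 2p − 7(1−p), giving p = 5/6.
Let C play 1 with probability q. R is indifferent when −3q + 2(1−q) = 18q − 7(1−q), giving q = 3/10.
The value is -3·(3/10) + (2)·(7/10) = 1/2.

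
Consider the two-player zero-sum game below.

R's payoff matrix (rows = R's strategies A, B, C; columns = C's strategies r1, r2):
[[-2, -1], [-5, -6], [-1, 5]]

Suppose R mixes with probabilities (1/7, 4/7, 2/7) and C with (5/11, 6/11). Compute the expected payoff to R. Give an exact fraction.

Against (5/11, 6/11), each row's expected payoff is A: -16/11; B: -61/11; C: 25/11.
Taking the (1/7, 4/7, 2/7)-weighted average: (1/7)·(-16/11) + (4/7)·(-61/11) + (2/7)·(25/11) = -30/11.

-30/11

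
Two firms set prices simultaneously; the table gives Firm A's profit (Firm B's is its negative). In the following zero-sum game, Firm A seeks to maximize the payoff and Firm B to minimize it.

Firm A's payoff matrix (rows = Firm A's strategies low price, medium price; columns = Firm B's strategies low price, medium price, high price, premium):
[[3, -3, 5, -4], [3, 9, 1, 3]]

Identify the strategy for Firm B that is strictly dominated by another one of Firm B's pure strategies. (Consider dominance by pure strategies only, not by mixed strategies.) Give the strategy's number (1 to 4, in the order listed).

Firm B prefers columns that give Firm A less. Compare medium price with premium: -4 < -3, 3 < 9.
So premium strictly dominates medium price for Firm B; medium price is strictly dominated.

2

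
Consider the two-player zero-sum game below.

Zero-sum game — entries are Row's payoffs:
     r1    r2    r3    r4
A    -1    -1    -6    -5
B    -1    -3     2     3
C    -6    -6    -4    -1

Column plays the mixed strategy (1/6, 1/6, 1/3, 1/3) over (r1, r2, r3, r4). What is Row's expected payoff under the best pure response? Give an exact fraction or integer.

1

A: (-1)·(1/6) + (-1)·(1/6) + (-6)·(1/3) + (-5)·(1/3) = -4.
B: (-1)·(1/6) + (-3)·(1/6) + (2)·(1/3) + (3)·(1/3) = 1.
C: (-6)·(1/6) + (-6)·(1/6) + (-4)·(1/3) + (-1)·(1/3) = -11/3.
The best pure response is B with expected payoff 1.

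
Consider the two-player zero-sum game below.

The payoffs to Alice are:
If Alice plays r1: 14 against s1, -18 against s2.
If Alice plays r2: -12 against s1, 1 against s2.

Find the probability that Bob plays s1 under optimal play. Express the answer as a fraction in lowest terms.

19/45

Row minima are -18 and -12, so Alice's maximin is -12; column maxima are 14 and 1, so Bob's minimax is 1. These differ, so the equilibrium is in mixed strategies.
Let Bob play s1 with probability q. Alice is indifferent when 14q − 18(1−q) = −12q + (1−q), giving q = 19/45.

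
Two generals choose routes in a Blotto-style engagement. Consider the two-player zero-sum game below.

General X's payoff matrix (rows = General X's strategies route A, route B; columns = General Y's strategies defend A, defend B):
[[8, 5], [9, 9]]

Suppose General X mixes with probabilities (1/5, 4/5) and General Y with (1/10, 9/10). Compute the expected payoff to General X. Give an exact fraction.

Against (1/10, 9/10), each row's expected payoff is route A: 53/10; route B: 9.
Taking the (1/5, 4/5)-weighted average: (1/5)·(53/10) + (4/5)·(9) = 413/50.

413/50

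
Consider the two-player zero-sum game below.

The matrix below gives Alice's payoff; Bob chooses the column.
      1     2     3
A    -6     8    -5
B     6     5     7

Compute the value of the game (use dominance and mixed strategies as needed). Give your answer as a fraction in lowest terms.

Column 3 is strictly dominated by 1 for Bob (it gives Alice more in every row).
The remaining 2×2 game on (A, B) × (1, 2) has no saddle point. Let Alice play A with probability p; indifference gives −6p + 6(1−p) = 8p + 5(1−p), so p = 1/15.
Similarly Bob's optimal q on 1 is 1/5, and the value is -6·(1/5) + (8)·(4/5) = 26/5.

26/5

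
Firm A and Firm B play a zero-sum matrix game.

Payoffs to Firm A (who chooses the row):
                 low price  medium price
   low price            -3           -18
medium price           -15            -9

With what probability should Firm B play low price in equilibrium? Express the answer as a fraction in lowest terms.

Row minima are -18 and -15, so Firm A's maximin is -15; column maxima are -3 and -9, so Firm B's minimax is -9. These differ, so the equilibrium is in mixed strategies.
Let Firm B play low price with probability q. Firm A is indifferent when −3q − 18(1−q) = −15q − 9(1−q), giving q = 3/7.

3/7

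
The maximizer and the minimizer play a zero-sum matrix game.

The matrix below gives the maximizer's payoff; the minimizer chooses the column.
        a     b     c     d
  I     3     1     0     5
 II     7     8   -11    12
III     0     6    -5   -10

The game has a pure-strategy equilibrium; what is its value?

Row minima: 0, -11, -10 → the maximizer's maximin is 0.
Column maxima: 7, 8, 0, 12 → the minimizer's minimax is 0.
They coincide at (I, c), so the value is 0.

0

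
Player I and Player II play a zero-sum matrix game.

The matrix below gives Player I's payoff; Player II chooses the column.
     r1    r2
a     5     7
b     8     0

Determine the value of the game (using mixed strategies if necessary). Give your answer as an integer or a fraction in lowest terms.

28/5

Row minima are 5 and 0, so Player I's maximin is 5; column maxima are 8 and 7, so Player II's minimax is 7. These differ, so the equilibrium is in mixed strategies.
Let Player I play a with probability p. Player II is indifferent when 5p + 8(1−p) = 7p, giving p = 4/5.
Let Player II play r1 with probability q. Player I is indifferent when 5q + 7(1−q) = 8q, giving q = 7/10.
The value is 5·(7/10) + (7)·(3/10) = 28/5.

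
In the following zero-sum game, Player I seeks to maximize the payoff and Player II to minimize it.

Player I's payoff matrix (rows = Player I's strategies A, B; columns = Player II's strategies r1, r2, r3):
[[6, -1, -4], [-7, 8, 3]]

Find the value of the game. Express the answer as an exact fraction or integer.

Column r2 is strictly dominated by r3 for Player II (it gives Player I more in every row).
The remaining 2×2 game on (A, B) × (r1, r3) has no saddle point. Let Player I play A with probability p; indifference gives 6p − 7(1−p) = −4p + 3(1−p), so p = 1/2.
Similarly Player II's optimal q on r1 is 7/20, and the value is 6·(7/20) + (-4)·(13/20) = -1/2.

-1/2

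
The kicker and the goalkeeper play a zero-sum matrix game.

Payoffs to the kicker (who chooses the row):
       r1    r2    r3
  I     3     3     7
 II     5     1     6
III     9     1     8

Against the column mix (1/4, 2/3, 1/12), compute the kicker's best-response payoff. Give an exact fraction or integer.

43/12

I: (3)·(1/4) + (3)·(2/3) + (7)·(1/12) = 10/3.
II: (5)·(1/4) + (1)·(2/3) + (6)·(1/12) = 29/12.
III: (9)·(1/4) + (1)·(2/3) + (8)·(1/12) = 43/12.
The best pure response is III with expected payoff 43/12.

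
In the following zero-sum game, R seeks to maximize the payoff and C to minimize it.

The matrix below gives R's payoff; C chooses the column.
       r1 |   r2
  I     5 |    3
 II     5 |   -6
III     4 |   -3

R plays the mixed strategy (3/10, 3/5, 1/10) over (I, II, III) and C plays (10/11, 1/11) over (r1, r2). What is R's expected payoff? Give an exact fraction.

Against (10/11, 1/11), each row's expected payoff is I: 53/11; II: 4; III: 37/11.
Taking the (3/10, 3/5, 1/10)-weighted average: (3/10)·(53/11) + (3/5)·(4) + (1/10)·(37/11) = 46/11.

46/11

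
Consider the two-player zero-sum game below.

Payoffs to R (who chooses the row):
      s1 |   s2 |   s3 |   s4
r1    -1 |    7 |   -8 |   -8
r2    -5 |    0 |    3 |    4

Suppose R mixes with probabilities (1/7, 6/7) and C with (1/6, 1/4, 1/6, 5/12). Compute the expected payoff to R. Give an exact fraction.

59/84

Against (1/6, 1/4, 1/6, 5/12), each row's expected payoff is r1: -37/12; r2: 4/3.
Taking the (1/7, 6/7)-weighted average: (1/7)·(-37/12) + (6/7)·(4/3) = 59/84.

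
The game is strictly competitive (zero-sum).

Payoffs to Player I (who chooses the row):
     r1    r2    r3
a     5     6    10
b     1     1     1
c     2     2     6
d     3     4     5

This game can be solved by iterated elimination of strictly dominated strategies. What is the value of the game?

Row d is strictly dominated by row a (5>3, 6>4, 10>5); eliminate d.
Row c is strictly dominated by row a (5>2, 6>2, 10>6); eliminate c.
Row b is strictly dominated by row a (5>1, 6>1, 10>1); eliminate b.
Column r3 is strictly dominated by r1 for Player II (5<10); eliminate r3.
Column r2 is strictly dominated by r1 for Player II (5<6); eliminate r2.
Only (a, r1) remains, with payoff 5.

5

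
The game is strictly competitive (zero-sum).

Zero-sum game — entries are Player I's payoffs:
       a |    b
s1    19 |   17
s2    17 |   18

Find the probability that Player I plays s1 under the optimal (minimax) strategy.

1/3

Row minima are 17 and 17, so Player I's maximin is 17; column maxima are 19 and 18, so Player II's minimax is 18. These differ, so the equilibrium is in mixed strategies.
Let Player I play s1 with probability p. Player II is indifferent when 19p + 17(1−p) = 17p + 18(1−p), giving p = 1/3.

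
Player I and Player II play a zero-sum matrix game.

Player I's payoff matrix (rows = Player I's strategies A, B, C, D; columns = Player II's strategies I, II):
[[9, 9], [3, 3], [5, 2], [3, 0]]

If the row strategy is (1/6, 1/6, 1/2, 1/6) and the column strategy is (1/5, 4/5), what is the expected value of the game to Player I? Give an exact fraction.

17/5

Against (1/5, 4/5), each row's expected payoff is A: 9; B: 3; C: 13/5; D: 3/5.
Taking the (1/6, 1/6, 1/2, 1/6)-weighted average: (1/6)·(9) + (1/6)·(3) + (1/2)·(13/5) + (1/6)·(3/5) = 17/5.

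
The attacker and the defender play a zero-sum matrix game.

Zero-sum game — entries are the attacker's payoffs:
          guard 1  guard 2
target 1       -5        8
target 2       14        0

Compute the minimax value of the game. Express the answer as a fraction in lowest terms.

Row minima are -5 and 0, so the attacker's maximin is 0; column maxima are 14 and 8, so the defender's minimax is 8. These differ, so the equilibrium is in mixed strategies.
Let the attacker play target 1 with probability p. The defender is indifferent when −5p + 14(1−p) = 8p, giving p = 14/27.
Let the defender play guard 1 with probability q. The attacker is indifferent when −5q + 8(1−q) = 14q, giving q = 8/27.
The value is -5·(8/27) + (8)·(19/27) = 112/27.

112/27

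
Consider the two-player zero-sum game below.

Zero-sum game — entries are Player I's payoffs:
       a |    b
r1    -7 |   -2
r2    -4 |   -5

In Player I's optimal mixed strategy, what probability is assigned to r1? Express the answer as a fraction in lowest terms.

Row minima are -7 and -5, so Player I's maximin is -5; column maxima are -4 and -2, so Player II's minimax is -4. These differ, so the equilibrium is in mixed strategies.
Let Player I play r1 with probability p. Player II is indifferent when −7p − 4(1−p) = −2p − 5(1−p), giving p = 1/6.

1/6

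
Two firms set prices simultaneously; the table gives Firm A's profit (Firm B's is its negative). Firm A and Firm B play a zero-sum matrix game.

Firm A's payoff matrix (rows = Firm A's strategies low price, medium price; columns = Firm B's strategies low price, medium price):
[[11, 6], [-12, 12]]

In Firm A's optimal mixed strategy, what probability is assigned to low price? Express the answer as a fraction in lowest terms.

24/29

Row minima are 6 and -12, so Firm A's maximin is 6; column maxima are 11 and 12, so Firm B's minimax is 11. These differ, so the equilibrium is in mixed strategies.
Let Firm A play low price with probability p. Firm B is indifferent when 11p − 12(1−p) = 6p + 12(1−p), giving p = 24/29.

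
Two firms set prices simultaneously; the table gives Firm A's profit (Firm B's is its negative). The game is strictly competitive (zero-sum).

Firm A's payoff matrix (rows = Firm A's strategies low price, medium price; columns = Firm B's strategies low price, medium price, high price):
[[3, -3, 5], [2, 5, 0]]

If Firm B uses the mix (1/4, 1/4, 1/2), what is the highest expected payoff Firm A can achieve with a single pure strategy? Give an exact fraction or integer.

low price: (3)·(1/4) + (-3)·(1/4) + (5)·(1/2) = 5/2.
medium price: (2)·(1/4) + (5)·(1/4) + (0)·(1/2) = 7/4.
The best pure response is low price with expected payoff 5/2.

5/2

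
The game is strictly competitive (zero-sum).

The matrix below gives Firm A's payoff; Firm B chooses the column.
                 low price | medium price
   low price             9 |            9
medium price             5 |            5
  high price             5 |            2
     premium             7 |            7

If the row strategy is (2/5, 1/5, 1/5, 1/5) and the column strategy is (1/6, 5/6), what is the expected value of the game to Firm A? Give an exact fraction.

13/2

Against (1/6, 5/6), each row's expected payoff is low price: 9; medium price: 5; high price: 5/2; premium: 7.
Taking the (2/5, 1/5, 1/5, 1/5)-weighted average: (2/5)·(9) + (1/5)·(5) + (1/5)·(5/2) + (1/5)·(7) = 13/2.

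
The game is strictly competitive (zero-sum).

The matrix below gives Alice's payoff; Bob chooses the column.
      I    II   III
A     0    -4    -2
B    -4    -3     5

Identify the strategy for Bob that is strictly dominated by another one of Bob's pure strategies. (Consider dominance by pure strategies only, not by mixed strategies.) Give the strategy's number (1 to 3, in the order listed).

3

Bob prefers columns that give Alice less. Compare III with II: -4 < -2, -3 < 5.
So II strictly dominates III for Bob; III is strictly dominated.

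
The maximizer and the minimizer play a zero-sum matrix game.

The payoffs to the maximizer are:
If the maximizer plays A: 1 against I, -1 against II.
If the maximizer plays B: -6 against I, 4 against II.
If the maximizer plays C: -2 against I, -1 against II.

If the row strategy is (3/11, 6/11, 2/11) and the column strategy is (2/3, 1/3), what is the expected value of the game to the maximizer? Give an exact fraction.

Against (2/3, 1/3), each row's expected payoff is A: 1/3; B: -8/3; C: -5/3.
Taking the (3/11, 6/11, 2/11)-weighted average: (3/11)·(1/3) + (6/11)·(-8/3) + (2/11)·(-5/3) = -5/3.

-5/3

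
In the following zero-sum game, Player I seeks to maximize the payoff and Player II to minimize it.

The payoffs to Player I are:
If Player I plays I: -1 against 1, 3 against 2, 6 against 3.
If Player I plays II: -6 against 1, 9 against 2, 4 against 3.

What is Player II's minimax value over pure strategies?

The worst case (largest entry) in each column is 1: -1, 2: 9, 3: 6.
The best (smallest) of these is -1.

-1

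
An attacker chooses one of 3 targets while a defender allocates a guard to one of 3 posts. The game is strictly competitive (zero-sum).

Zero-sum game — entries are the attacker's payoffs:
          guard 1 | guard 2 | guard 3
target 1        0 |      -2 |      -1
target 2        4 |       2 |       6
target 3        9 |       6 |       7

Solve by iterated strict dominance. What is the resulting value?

6

Column guard 1 is strictly dominated by guard 2 for the defender (-2<0, 2<4, 6<9); eliminate guard 1.
Column guard 3 is strictly dominated by guard 2 for the defender (-2<-1, 2<6, 6<7); eliminate guard 3.
Row target 1 is strictly dominated by row target 2 (2>-2); eliminate target 1.
Row target 2 is strictly dominated by row target 3 (6>2); eliminate target 2.
Only (target 3, guard 2) remains, with payoff 6.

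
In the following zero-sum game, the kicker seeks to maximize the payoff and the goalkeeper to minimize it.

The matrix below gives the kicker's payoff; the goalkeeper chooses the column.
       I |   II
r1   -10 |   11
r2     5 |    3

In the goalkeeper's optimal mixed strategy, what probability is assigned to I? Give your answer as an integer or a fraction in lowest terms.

Row minima are -10 and 3, so the kicker's maximin is 3; column maxima are 5 and 11, so the goalkeeper's minimax is 5. These differ, so the equilibrium is in mixed strategies.
Let the goalkeeper play I with probability q. The kicker is indifferent when −10q + 11(1−q) = 5q + 3(1−q), giving q = 8/23.

8/23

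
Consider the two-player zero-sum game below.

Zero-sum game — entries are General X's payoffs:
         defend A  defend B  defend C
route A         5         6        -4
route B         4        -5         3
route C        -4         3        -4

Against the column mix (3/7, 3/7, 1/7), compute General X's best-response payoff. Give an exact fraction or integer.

29/7

route A: (5)·(3/7) + (6)·(3/7) + (-4)·(1/7) = 29/7.
route B: (4)·(3/7) + (-5)·(3/7) + (3)·(1/7) = 0.
route C: (-4)·(3/7) + (3)·(3/7) + (-4)·(1/7) = -1.
The best pure response is route A with expected payoff 29/7.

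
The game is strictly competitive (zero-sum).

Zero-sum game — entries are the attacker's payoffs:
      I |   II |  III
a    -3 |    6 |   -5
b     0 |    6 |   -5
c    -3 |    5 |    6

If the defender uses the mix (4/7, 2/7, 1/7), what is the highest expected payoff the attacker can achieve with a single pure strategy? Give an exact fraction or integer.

1

a: (-3)·(4/7) + (6)·(2/7) + (-5)·(1/7) = -5/7.
b: (0)·(4/7) + (6)·(2/7) + (-5)·(1/7) = 1.
c: (-3)·(4/7) + (5)·(2/7) + (6)·(1/7) = 4/7.
The best pure response is b with expected payoff 1.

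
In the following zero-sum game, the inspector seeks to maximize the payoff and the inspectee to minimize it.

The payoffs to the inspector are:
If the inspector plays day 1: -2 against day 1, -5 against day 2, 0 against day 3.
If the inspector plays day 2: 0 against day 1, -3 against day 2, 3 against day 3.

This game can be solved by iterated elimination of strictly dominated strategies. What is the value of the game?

-3

Row day 1 is strictly dominated by row day 2 (0>-2, -3>-5, 3>0); eliminate day 1.
Column day 3 is strictly dominated by day 1 for the inspectee (0<3); eliminate day 3.
Column day 1 is strictly dominated by day 2 for the inspectee (-3<0); eliminate day 1.
Only (day 2, day 2) remains, with payoff -3.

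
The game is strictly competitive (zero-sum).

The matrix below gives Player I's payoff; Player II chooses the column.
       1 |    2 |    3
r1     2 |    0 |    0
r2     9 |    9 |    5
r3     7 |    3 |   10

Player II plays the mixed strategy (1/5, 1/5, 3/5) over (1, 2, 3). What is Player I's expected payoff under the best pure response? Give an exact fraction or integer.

8

r1: (2)·(1/5) + (0)·(1/5) + (0)·(3/5) = 2/5.
r2: (9)·(1/5) + (9)·(1/5) + (5)·(3/5) = 33/5.
r3: (7)·(1/5) + (3)·(1/5) + (10)·(3/5) = 8.
The best pure response is r3 with expected payoff 8.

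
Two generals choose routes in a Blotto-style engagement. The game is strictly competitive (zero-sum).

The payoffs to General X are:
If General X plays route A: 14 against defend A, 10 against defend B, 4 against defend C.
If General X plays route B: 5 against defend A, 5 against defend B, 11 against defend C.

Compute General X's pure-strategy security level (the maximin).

The worst-case payoff for each row is route A: 4, route B: 5.
The best of these is 5.

5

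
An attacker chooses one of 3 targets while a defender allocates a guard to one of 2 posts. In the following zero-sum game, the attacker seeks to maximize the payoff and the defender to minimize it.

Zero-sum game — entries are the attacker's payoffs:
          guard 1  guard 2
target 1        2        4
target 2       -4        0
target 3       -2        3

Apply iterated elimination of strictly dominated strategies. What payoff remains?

2

Row target 2 is strictly dominated by row target 1 (2>-4, 4>0); eliminate target 2.
Row target 3 is strictly dominated by row target 1 (2>-2, 4>3); eliminate target 3.
Column guard 2 is strictly dominated by guard 1 for the defender (2<4); eliminate guard 2.
Only (target 1, guard 1) remains, with payoff 2.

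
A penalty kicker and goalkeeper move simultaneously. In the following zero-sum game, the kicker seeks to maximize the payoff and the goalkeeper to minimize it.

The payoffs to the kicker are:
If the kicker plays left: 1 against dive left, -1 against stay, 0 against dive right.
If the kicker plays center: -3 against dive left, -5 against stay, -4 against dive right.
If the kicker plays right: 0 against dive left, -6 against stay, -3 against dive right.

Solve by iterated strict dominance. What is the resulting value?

Row center is strictly dominated by row left (1>-3, -1>-5, 0>-4); eliminate center.
Row right is strictly dominated by row left (1>0, -1>-6, 0>-3); eliminate right.
Column dive right is strictly dominated by stay for the goalkeeper (-1<0); eliminate dive right.
Column dive left is strictly dominated by stay for the goalkeeper (-1<1); eliminate dive left.
Only (left, stay) remains, with payoff -1.

-1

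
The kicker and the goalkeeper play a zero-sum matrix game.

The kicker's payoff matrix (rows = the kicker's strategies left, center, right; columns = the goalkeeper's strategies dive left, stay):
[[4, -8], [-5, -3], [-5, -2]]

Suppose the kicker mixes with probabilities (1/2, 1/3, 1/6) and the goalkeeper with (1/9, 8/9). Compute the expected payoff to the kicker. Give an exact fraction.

Against (1/9, 8/9), each row's expected payoff is left: -20/3; center: -29/9; right: -7/3.
Taking the (1/2, 1/3, 1/6)-weighted average: (1/2)·(-20/3) + (1/3)·(-29/9) + (1/6)·(-7/3) = -259/54.

-259/54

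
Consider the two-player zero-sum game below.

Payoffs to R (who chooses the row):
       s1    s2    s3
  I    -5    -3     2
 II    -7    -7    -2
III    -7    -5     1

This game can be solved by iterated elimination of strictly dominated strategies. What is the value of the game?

-5

Row III is strictly dominated by row I (-5>-7, -3>-5, 2>1); eliminate III.
Row II is strictly dominated by row I (-5>-7, -3>-7, 2>-2); eliminate II.
Column s2 is strictly dominated by s1 for C (-5<-3); eliminate s2.
Column s3 is strictly dominated by s1 for C (-5<2); eliminate s3.
Only (I, s1) remains, with payoff -5.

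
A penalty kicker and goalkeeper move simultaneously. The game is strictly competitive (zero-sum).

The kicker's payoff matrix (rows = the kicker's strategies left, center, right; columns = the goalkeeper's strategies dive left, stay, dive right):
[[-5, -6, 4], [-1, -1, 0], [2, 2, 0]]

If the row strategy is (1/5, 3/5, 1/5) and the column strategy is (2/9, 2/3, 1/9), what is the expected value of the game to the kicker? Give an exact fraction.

-10/9

Against (2/9, 2/3, 1/9), each row's expected payoff is left: -14/3; center: -8/9; right: 16/9.
Taking the (1/5, 3/5, 1/5)-weighted average: (1/5)·(-14/3) + (3/5)·(-8/9) + (1/5)·(16/9) = -10/9.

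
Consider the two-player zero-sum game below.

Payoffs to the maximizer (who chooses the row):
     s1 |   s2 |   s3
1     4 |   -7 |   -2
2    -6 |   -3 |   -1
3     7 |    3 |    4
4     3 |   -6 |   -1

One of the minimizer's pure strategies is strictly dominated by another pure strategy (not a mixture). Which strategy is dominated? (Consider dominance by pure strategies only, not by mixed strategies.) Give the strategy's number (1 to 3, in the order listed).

3

The minimizer prefers columns that give the maximizer less. Compare s3 with s2: -7 < -2, -3 < -1, 3 < 4, -6 < -1.
So s2 strictly dominates s3 for the minimizer; s3 is strictly dominated.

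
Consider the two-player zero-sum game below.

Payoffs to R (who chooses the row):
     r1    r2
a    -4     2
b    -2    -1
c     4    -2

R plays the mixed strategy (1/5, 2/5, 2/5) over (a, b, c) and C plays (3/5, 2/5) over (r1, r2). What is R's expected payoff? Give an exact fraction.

Against (3/5, 2/5), each row's expected payoff is a: -8/5; b: -8/5; c: 8/5.
Taking the (1/5, 2/5, 2/5)-weighted average: (1/5)·(-8/5) + (2/5)·(-8/5) + (2/5)·(8/5) = -8/25.

-8/25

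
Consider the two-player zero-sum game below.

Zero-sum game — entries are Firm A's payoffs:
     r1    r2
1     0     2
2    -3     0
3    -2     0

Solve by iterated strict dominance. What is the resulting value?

Column r2 is strictly dominated by r1 for Firm B (0<2, -3<0, -2<0); eliminate r2.
Row 3 is strictly dominated by row 1 (0>-2); eliminate 3.
Row 2 is strictly dominated by row 1 (0>-3); eliminate 2.
Only (1, r1) remains, with payoff 0.

0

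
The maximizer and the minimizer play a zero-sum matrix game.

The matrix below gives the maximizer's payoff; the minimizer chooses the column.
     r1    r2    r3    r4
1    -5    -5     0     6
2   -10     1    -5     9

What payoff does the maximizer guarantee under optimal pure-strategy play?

-5

Row minima: -5, -10 → the maximizer's maximin is -5.
Column maxima: -5, 1, 0, 9 → the minimizer's minimax is -5.
They coincide at (1, r1), so the value is -5.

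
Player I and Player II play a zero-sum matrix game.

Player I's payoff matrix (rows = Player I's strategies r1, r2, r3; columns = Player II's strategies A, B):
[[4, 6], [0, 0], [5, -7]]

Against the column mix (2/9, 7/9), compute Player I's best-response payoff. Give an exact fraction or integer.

r1: (4)·(2/9) + (6)·(7/9) = 50/9.
r2: (0)·(2/9) + (0)·(7/9) = 0.
r3: (5)·(2/9) + (-7)·(7/9) = -13/3.
The best pure response is r1 with expected payoff 50/9.

50/9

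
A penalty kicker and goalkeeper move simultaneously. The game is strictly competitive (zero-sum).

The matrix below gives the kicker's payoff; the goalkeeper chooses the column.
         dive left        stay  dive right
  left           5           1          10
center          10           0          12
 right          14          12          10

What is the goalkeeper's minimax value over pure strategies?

12

The worst case (largest entry) in each column is dive left: 14, stay: 12, dive right: 12.
The best (smallest) of these is 12.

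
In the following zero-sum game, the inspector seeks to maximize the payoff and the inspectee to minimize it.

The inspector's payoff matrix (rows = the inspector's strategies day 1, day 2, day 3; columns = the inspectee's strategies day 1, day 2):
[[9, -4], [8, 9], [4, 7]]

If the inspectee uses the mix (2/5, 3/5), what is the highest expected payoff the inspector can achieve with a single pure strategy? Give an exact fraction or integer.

43/5

day 1: (9)·(2/5) + (-4)·(3/5) = 6/5.
day 2: (8)·(2/5) + (9)·(3/5) = 43/5.
day 3: (4)·(2/5) + (7)·(3/5) = 29/5.
The best pure response is day 2 with expected payoff 43/5.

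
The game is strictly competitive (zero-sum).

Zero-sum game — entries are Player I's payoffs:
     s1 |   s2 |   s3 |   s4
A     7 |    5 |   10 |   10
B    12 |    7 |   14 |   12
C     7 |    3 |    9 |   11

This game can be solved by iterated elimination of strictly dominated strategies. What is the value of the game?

7

Column s4 is strictly dominated by s2 for Player II (5<10, 7<12, 3<11); eliminate s4.
Row A is strictly dominated by row B (12>7, 7>5, 14>10); eliminate A.
Row C is strictly dominated by row B (12>7, 7>3, 14>9); eliminate C.
Column s3 is strictly dominated by s1 for Player II (12<14); eliminate s3.
Column s1 is strictly dominated by s2 for Player II (7<12); eliminate s1.
Only (B, s2) remains, with payoff 7.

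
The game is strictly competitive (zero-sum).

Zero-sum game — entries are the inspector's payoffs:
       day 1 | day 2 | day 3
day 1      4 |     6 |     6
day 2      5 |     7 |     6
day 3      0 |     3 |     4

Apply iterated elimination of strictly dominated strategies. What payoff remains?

Column day 3 is strictly dominated by day 1 for the inspectee (4<6, 5<6, 0<4); eliminate day 3.
Row day 1 is strictly dominated by row day 2 (5>4, 7>6); eliminate day 1.
Row day 3 is strictly dominated by row day 2 (5>0, 7>3); eliminate day 3.
Column day 2 is strictly dominated by day 1 for the inspectee (5<7); eliminate day 2.
Only (day 2, day 1) remains, with payoff 5.

5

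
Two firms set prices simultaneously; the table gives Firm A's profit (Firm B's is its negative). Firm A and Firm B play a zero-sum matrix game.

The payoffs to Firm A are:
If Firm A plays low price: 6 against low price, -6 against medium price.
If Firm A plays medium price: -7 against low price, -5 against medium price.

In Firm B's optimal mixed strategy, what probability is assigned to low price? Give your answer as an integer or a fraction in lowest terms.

Row minima are -6 and -7, so Firm A's maximin is -6; column maxima are 6 and -5, so Firm B's minimax is -5. These differ, so the equilibrium is in mixed strategies.
Let Firm B play low price with probability q. Firm A is indifferent when 6q − 6(1−q) = −7q − 5(1−q), giving q = 1/14.

1/14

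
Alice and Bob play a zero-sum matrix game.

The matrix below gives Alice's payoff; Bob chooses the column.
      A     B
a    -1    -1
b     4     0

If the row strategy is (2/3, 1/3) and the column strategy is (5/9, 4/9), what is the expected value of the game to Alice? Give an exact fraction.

Against (5/9, 4/9), each row's expected payoff is a: -1; b: 20/9.
Taking the (2/3, 1/3)-weighted average: (2/3)·(-1) + (1/3)·(20/9) = 2/27.

2/27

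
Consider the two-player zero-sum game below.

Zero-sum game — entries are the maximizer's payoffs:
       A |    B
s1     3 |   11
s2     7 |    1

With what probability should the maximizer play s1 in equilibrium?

Row minima are 3 and 1, so the maximizer's maximin is 3; column maxima are 7 and 11, so the minimizer's minimax is 7. These differ, so the equilibrium is in mixed strategies.
Let the maximizer play s1 with probability p. The minimizer is indifferent when 3p + 7(1−p) = 11p + (1−p), giving p = 3/7.

3/7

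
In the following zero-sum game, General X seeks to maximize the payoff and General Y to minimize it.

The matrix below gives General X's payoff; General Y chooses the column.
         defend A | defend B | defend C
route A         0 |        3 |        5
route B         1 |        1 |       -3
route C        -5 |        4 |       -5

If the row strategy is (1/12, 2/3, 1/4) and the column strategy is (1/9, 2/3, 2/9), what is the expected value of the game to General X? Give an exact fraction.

7/12

Against (1/9, 2/3, 2/9), each row's expected payoff is route A: 28/9; route B: 1/9; route C: 1.
Taking the (1/12, 2/3, 1/4)-weighted average: (1/12)·(28/9) + (2/3)·(1/9) + (1/4)·(1) = 7/12.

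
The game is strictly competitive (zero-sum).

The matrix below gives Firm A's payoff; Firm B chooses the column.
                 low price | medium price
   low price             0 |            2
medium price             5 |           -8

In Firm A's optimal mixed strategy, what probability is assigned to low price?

13/15

Row minima are 0 and -8, so Firm A's maximin is 0; column maxima are 5 and 2, so Firm B's minimax is 2. These differ, so the equilibrium is in mixed strategies.
Let Firm A play low price with probability p. Firm B is indifferent when 5(1−p) = 2p − 8(1−p), giving p = 13/15.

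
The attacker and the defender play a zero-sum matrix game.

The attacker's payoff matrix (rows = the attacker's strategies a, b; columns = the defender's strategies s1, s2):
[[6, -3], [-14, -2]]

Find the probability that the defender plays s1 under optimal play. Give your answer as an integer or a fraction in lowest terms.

Row minima are -3 and -14, so the attacker's maximin is -3; column maxima are 6 and -2, so the defender's minimax is -2. These differ, so the equilibrium is in mixed strategies.
Let the defender play s1 with probability q. The attacker is indifferent when 6q − 3(1−q) = −14q − 2(1−q), giving q = 1/21.

1/21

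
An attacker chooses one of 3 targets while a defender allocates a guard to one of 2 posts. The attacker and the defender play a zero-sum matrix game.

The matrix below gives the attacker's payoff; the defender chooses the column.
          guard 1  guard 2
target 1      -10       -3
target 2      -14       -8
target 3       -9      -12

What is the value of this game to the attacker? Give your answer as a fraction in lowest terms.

Row target 2 is strictly dominated by row target 1, so the attacker never plays it.
The remaining 2×2 game on (target 1, target 3) × (guard 1, guard 2) has no saddle point. Let the attacker play target 1 with probability p; indifference gives −10p − 9(1−p) = −3p − 12(1−p), so p = 3/10.
Similarly the defender's optimal q on guard 1 is 9/10, and the value is -10·(9/10) + (-3)·(1/10) = -93/10.

-93/10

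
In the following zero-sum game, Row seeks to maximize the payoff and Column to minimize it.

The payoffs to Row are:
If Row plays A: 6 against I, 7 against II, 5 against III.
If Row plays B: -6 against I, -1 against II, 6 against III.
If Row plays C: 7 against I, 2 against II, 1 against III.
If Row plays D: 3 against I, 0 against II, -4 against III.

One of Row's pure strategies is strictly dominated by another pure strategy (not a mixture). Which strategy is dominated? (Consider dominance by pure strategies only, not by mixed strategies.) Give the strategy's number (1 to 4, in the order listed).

4

Compare D with A: 6 > 3, 7 > 0, 5 > -4.
So A strictly dominates D for Row; D is strictly dominated.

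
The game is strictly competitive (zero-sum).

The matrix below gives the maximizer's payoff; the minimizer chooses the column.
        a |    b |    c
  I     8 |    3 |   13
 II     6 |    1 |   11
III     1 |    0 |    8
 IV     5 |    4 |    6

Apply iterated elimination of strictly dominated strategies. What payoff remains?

Row III is strictly dominated by row I (8>1, 3>0, 13>8); eliminate III.
Column c is strictly dominated by a for the minimizer (8<13, 6<11, 5<6); eliminate c.
Row II is strictly dominated by row I (8>6, 3>1); eliminate II.
Column a is strictly dominated by b for the minimizer (3<8, 4<5); eliminate a.
Row I is strictly dominated by row IV (4>3); eliminate I.
Only (IV, b) remains, with payoff 4.

4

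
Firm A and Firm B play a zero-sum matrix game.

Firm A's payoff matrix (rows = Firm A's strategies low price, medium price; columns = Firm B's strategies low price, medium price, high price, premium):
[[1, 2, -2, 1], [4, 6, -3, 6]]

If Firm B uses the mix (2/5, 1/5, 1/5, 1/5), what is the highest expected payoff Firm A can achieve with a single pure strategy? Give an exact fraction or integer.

low price: (1)·(2/5) + (2)·(1/5) + (-2)·(1/5) + (1)·(1/5) = 3/5.
medium price: (4)·(2/5) + (6)·(1/5) + (-3)·(1/5) + (6)·(1/5) = 17/5.
The best pure response is medium price with expected payoff 17/5.

17/5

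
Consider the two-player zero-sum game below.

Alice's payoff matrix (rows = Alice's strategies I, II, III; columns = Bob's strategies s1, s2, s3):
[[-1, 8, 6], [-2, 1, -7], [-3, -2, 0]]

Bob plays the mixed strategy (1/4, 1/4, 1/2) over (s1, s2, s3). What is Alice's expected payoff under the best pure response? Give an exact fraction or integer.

I: (-1)·(1/4) + (8)·(1/4) + (6)·(1/2) = 19/4.
II: (-2)·(1/4) + (1)·(1/4) + (-7)·(1/2) = -15/4.
III: (-3)·(1/4) + (-2)·(1/4) + (0)·(1/2) = -5/4.
The best pure response is I with expected payoff 19/4.

19/4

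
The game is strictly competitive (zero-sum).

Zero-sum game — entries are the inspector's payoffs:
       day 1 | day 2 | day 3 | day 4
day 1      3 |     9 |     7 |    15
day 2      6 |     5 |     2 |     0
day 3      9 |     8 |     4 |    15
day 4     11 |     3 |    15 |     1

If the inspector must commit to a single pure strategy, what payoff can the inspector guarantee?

4

The worst-case payoff for each row is day 1: 3, day 2: 0, day 3: 4, day 4: 1.
The best of these is 4.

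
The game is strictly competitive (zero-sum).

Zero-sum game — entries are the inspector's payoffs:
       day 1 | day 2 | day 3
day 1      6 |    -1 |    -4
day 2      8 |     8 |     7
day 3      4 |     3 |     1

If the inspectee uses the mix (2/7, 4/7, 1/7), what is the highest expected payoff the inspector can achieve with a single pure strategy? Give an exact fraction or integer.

day 1: (6)·(2/7) + (-1)·(4/7) + (-4)·(1/7) = 4/7.
day 2: (8)·(2/7) + (8)·(4/7) + (7)·(1/7) = 55/7.
day 3: (4)·(2/7) + (3)·(4/7) + (1)·(1/7) = 3.
The best pure response is day 2 with expected payoff 55/7.

55/7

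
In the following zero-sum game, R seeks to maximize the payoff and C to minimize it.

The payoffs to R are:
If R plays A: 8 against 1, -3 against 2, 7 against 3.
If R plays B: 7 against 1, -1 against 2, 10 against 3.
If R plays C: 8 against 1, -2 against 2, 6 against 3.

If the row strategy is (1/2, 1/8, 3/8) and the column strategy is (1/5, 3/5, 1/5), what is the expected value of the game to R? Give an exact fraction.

Against (1/5, 3/5, 1/5), each row's expected payoff is A: 6/5; B: 14/5; C: 8/5.
Taking the (1/2, 1/8, 3/8)-weighted average: (1/2)·(6/5) + (1/8)·(14/5) + (3/8)·(8/5) = 31/20.

31/20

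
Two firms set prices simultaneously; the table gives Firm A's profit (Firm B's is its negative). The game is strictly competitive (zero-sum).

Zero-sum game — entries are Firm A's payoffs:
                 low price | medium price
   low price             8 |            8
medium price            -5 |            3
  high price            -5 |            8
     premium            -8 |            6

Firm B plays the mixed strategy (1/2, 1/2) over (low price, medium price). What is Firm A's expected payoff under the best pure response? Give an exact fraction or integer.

8

low price: (8)·(1/2) + (8)·(1/2) = 8.
medium price: (-5)·(1/2) + (3)·(1/2) = -1.
high price: (-5)·(1/2) + (8)·(1/2) = 3/2.
premium: (-8)·(1/2) + (6)·(1/2) = -1.
The best pure response is low price with expected payoff 8.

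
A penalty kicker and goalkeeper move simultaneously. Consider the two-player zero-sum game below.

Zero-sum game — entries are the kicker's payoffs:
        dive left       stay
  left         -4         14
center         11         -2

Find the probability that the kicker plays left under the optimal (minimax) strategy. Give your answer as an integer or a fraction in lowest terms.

13/31

Row minima are -4 and -2, so the kicker's maximin is -2; column maxima are 11 and 14, so the goalkeeper's minimax is 11. These differ, so the equilibrium is in mixed strategies.
Let the kicker play left with probability p. The goalkeeper is indifferent when −4p + 11(1−p) = 14p − 2(1−p), giving p = 13/31.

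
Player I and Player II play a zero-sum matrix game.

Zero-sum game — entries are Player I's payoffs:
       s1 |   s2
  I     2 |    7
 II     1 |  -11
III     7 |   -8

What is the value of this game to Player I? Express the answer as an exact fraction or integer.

13/4

Row II is strictly dominated by row III, so Player I never plays it.
The remaining 2×2 game on (I, III) × (s1, s2) has no saddle point. Let Player I play I with probability p; indifference gives 2p + 7(1−p) = 7p − 8(1−p), so p = 3/4.
Similarly Player II's optimal q on s1 is 3/4, and the value is 2·(3/4) + (7)·(1/4) = 13/4.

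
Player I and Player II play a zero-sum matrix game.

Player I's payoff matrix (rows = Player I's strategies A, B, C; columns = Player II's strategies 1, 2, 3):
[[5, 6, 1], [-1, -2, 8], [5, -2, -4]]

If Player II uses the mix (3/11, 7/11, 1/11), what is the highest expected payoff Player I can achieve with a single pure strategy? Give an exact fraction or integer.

58/11

A: (5)·(3/11) + (6)·(7/11) + (1)·(1/11) = 58/11.
B: (-1)·(3/11) + (-2)·(7/11) + (8)·(1/11) = -9/11.
C: (5)·(3/11) + (-2)·(7/11) + (-4)·(1/11) = -3/11.
The best pure response is A with expected payoff 58/11.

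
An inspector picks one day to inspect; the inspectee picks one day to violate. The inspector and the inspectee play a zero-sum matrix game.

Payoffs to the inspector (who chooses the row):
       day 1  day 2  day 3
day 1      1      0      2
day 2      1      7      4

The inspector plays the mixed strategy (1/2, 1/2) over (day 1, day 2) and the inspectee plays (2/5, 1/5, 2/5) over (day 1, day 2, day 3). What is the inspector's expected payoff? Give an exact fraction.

23/10

Against (2/5, 1/5, 2/5), each row's expected payoff is day 1: 6/5; day 2: 17/5.
Taking the (1/2, 1/2)-weighted average: (1/2)·(6/5) + (1/2)·(17/5) = 23/10.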